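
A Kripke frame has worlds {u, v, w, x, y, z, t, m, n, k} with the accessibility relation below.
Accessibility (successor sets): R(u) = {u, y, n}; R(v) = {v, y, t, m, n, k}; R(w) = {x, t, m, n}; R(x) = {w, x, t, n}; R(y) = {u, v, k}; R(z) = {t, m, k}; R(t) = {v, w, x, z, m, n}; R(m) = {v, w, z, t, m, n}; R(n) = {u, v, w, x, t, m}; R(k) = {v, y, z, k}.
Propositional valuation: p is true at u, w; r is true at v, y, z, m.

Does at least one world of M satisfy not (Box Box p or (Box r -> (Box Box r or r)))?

Recall that Box ψ holds at a world iff ψ holds at every accessible world, and Dia ψ holds iff ψ holds at some accessible world.
Let φ = not (Box Box p or (Box r -> (Box Box r or r))). Evaluate φ at each world:
  u (successors {u, y, n}): φ is false.
  v (successors {v, y, t, m, n, k}): φ is false.
  w (successors {x, t, m, n}): φ is false.
  x (successors {w, x, t, n}): φ is false.
  y (successors {u, v, k}): φ is false.
  z (successors {t, m, k}): φ is false.
  t (successors {v, w, x, z, m, n}): φ is false.
  m (successors {v, w, z, t, m, n}): φ is false.
  n (successors {u, v, w, x, t, m}): φ is false.
  k (successors {v, y, z, k}): φ is false.
For instance, at x:
  At x: Box Box p or (Box r -> (Box Box r or r)) is true, so not (Box Box p or (Box r -> (Box Box r or r))) is false.
    At x: Box Box p is false, Box r -> (Box Box r or r) is true, so Box Box p or (Box r -> (Box Box r or r)) is true.
      At x: Box Box p requires Box p at every successor {w, x, t, n}.
        Box p fails at w, so Box Box p is false at x.
      At x: Box r is false, Box Box r or r is false, so Box r -> (Box Box r or r) is true.

No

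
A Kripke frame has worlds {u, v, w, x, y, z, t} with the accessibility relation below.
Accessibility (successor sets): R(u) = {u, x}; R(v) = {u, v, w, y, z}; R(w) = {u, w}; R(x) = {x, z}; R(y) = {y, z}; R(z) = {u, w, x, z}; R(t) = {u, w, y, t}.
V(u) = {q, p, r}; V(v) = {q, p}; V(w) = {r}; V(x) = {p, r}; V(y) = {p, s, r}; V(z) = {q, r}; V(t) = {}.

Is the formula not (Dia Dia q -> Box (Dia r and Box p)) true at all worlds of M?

Let φ = not (Dia Dia q -> Box (Dia r and Box p)). Evaluate φ at each world:
  u (successors {u, x}): φ is true.
  v (successors {u, v, w, y, z}): φ is true.
  w (successors {u, w}): φ is true.
  x (successors {x, z}): φ is true.
  y (successors {y, z}): φ is true.
  z (successors {u, w, x, z}): φ is true.
  t (successors {u, w, y, t}): φ is true.
For instance, at x:
  At x: Dia Dia q -> Box (Dia r and Box p) is false, so not (Dia Dia q -> Box (Dia r and Box p)) is true.
    At x: Dia Dia q is true, Box (Dia r and Box p) is false, so Dia Dia q -> Box (Dia r and Box p) is false.
      At x: Dia Dia q requires Dia q at some successor in {x, z}.
        Dia q holds at x, so Dia Dia q is true at x.
      At x: Box (Dia r and Box p) requires Dia r and Box p at every successor {x, z}.
        Dia r and Box p fails at x, so Box (Dia r and Box p) is false at x.

Yes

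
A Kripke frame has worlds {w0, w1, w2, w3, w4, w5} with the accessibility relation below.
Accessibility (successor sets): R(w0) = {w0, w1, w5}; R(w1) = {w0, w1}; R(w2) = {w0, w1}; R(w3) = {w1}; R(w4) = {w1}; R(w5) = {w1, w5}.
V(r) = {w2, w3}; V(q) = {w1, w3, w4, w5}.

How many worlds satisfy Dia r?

0

Recall that Dia ψ holds at a world iff ψ holds at some accessible world.
Let φ = Dia r. Evaluate φ at each world:
  w0 (successors {w0, w1, w5}): φ is false.
  w1 (successors {w0, w1}): φ is false.
  w2 (successors {w0, w1}): φ is false.
  w3 (successors {w1}): φ is false.
  w4 (successors {w1}): φ is false.
  w5 (successors {w1, w5}): φ is false.
For instance, at w1:
  At w1: Dia r requires r at some successor in {w0, w1}.
    At w0: r is false.
    At w1: r is false.
  So Dia r is false at w1.
Satisfying worlds: none.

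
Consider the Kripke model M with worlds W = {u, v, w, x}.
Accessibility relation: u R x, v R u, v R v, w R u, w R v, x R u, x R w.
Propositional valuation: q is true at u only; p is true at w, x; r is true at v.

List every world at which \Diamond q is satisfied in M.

Let φ = \Diamond q. Evaluate φ at each world:
  u (successors {x}): φ is false.
  v (successors {u, v}): φ is true.
  w (successors {u, v}): φ is true.
  x (successors {u, w}): φ is true.
For instance, at x:
  At x: \Diamond q requires q at some successor in {u, w}.
    q holds at u, so \Diamond q is true at x.
Satisfying worlds: {v, w, x}

v, w, x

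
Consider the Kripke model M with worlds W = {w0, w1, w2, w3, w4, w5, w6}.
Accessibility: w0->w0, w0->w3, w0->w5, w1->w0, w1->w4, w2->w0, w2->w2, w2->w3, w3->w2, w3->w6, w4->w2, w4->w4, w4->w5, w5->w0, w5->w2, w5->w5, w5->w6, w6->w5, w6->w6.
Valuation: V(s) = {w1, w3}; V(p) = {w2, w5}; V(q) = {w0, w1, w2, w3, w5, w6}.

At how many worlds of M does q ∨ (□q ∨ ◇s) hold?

6

Recall that □ψ holds at a world iff ψ holds at every accessible world, and ◇ψ holds iff ψ holds at some accessible world.
Let φ = q ∨ (□q ∨ ◇s). Evaluate φ at each world:
  w0 (successors {w0, w3, w5}): φ is true.
  w1 (successors {w0, w4}): φ is true.
  w2 (successors {w0, w2, w3}): φ is true.
  w3 (successors {w2, w6}): φ is true.
  w4 (successors {w2, w4, w5}): φ is false.
  w5 (successors {w0, w2, w5, w6}): φ is true.
  w6 (successors {w5, w6}): φ is true.
For instance, at w0:
  At w0: q is true, □q ∨ ◇s is true, so q ∨ (□q ∨ ◇s) is true.
    At w0: □q is true, ◇s is true, so □q ∨ ◇s is true.
      At w0: □q requires q at every successor {w0, w3, w5}.
        At w0: q is true.
        At w3: q is true.
        At w5: q is true.
      So □q is true at w0.
      At w0: ◇s requires s at some successor in {w0, w3, w5}.
        s holds at w3, so ◇s is true at w0.
Satisfying worlds: {w0, w1, w2, w3, w5, w6}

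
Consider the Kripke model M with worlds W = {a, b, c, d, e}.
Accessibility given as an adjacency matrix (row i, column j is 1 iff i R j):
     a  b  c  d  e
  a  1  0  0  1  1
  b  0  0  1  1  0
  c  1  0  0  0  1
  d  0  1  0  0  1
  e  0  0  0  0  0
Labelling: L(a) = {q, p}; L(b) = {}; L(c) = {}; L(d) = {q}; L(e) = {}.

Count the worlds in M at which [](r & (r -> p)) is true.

Let φ = [](r & (r -> p)). Evaluate φ at each world:
  a (successors {a, d, e}): φ is false.
  b (successors {c, d}): φ is false.
  c (successors {a, e}): φ is false.
  d (successors {b, e}): φ is false.
  e (successors ∅): φ is true.
For instance, at a:
  At a: [](r & (r -> p)) requires r & (r -> p) at every successor {a, d, e}.
    r & (r -> p) fails at a, so [](r & (r -> p)) is false at a.
Satisfying worlds: {e}

1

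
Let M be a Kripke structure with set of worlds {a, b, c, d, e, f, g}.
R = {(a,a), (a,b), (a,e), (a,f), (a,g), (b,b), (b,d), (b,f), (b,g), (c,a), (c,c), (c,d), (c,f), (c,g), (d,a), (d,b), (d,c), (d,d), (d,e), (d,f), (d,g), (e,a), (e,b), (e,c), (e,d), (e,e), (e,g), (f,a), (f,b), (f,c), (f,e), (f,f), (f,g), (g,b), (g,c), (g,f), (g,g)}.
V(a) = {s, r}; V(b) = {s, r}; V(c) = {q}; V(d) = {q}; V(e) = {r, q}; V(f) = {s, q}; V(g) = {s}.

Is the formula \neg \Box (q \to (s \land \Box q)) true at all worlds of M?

Let φ = \neg \Box (q \to (s \land \Box q)). Evaluate φ at each world:
  a (successors {a, b, e, f, g}): φ is true.
  b (successors {b, d, f, g}): φ is true.
  c (successors {a, c, d, f, g}): φ is true.
  d (successors {a, b, c, d, e, f, g}): φ is true.
  e (successors {a, b, c, d, e, g}): φ is true.
  f (successors {a, b, c, e, f, g}): φ is true.
  g (successors {b, c, f, g}): φ is true.
For instance, at d:
  At d: \Box (q \to (s \land \Box q)) is false, so \neg \Box (q \to (s \land \Box q)) is true.
    At d: \Box (q \to (s \land \Box q)) requires q \to (s \land \Box q) at every successor {a, b, c, d, e, f, g}.
      q \to (s \land \Box q) fails at c, so \Box (q \to (s \land \Box q)) is false at d.

Yes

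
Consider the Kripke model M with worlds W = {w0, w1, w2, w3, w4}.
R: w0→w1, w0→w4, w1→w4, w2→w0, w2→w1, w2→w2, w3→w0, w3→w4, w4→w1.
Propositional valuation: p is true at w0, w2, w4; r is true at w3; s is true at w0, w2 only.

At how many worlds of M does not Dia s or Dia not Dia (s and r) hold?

Recall that Dia ψ holds at a world iff ψ holds at some accessible world.
Let φ = not Dia s or Dia not Dia (s and r). Evaluate φ at each world:
  w0 (successors {w1, w4}): φ is true.
  w1 (successors {w4}): φ is true.
  w2 (successors {w0, w1, w2}): φ is true.
  w3 (successors {w0, w4}): φ is true.
  w4 (successors {w1}): φ is true.
For instance, at w4:
  At w4: not Dia s is true, Dia not Dia (s and r) is true, so not Dia s or Dia not Dia (s and r) is true.
    At w4: Dia s is false, so not Dia s is true.
      At w4: Dia s requires s at some successor in {w1}.
        At w1: s is false.
      So Dia s is false at w4.
    At w4: Dia not Dia (s and r) requires not Dia (s and r) at some successor in {w1}.
      not Dia (s and r) holds at w1, so Dia not Dia (s and r) is true at w4.
Satisfying worlds: {w0, w1, w2, w3, w4}

5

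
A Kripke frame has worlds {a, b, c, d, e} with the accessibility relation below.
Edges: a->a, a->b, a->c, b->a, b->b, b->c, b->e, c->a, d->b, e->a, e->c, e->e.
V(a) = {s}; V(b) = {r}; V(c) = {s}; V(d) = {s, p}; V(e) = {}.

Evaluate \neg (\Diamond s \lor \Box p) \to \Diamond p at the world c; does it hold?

Yes

At c: \neg (\Diamond s \lor \Box p) is false, \Diamond p is false, so \neg (\Diamond s \lor \Box p) \to \Diamond p is true.
  At c: \Diamond s \lor \Box p is true, so \neg (\Diamond s \lor \Box p) is false.
    At c: \Diamond s is true, \Box p is false, so \Diamond s \lor \Box p is true.
      At c: \Diamond s requires s at some successor in {a}.
        s holds at a, so \Diamond s is true at c.
      At c: \Box p requires p at every successor {a}.
        p fails at a, so \Box p is false at c.
  At c: \Diamond p requires p at some successor in {a}.
    At a: p is false.
  So \Diamond p is false at c.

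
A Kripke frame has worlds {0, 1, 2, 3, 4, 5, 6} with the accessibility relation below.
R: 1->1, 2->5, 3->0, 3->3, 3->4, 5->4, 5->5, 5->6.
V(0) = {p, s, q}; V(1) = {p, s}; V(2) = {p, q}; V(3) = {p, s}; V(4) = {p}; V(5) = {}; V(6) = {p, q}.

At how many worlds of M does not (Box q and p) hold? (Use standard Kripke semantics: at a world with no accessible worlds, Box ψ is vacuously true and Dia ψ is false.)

Let φ = not (Box q and p). Evaluate φ at each world:
  0 (successors ∅): φ is false.
  1 (successors {1}): φ is true.
  2 (successors {5}): φ is true.
  3 (successors {0, 3, 4}): φ is true.
  4 (successors ∅): φ is false.
  5 (successors {4, 5, 6}): φ is true.
  6 (successors ∅): φ is false.
For instance, at 2:
  At 2: Box q and p is false, so not (Box q and p) is true.
    At 2: Box q is false, p is true, so Box q and p is false.
      At 2: Box q requires q at every successor {5}.
        q fails at 5, so Box q is false at 2.
Satisfying worlds: {1, 2, 3, 5}

4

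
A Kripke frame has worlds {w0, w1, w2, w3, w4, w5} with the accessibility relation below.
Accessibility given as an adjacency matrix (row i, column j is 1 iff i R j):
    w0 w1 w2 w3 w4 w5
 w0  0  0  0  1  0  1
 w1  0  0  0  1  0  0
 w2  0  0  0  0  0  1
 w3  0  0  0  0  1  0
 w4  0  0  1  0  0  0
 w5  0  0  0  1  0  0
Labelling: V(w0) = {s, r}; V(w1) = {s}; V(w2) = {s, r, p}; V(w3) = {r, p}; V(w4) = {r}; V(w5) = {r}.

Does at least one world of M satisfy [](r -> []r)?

Let φ = [](r -> []r). Evaluate φ at each world:
  w0 (successors {w3, w5}): φ is true.
  w1 (successors {w3}): φ is true.
  w2 (successors {w5}): φ is true.
  w3 (successors {w4}): φ is true.
  w4 (successors {w2}): φ is true.
  w5 (successors {w3}): φ is true.
Detail at w0 (witness):
  At w0: [](r -> []r) requires r -> []r at every successor {w3, w5}.
      At w3: r is true, []r is true, so r -> []r is true.
      At w5: r is true, []r is true, so r -> []r is true.
  So [](r -> []r) is true at w0.

Yes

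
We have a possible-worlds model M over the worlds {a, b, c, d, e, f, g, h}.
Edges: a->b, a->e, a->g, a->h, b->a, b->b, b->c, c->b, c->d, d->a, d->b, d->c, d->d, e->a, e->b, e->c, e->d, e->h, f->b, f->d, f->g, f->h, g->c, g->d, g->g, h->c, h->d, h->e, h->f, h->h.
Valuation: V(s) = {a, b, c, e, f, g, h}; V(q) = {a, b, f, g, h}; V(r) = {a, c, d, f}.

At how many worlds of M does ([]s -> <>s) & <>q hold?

Recall that []ψ holds at a world iff ψ holds at every accessible world, and <>ψ holds iff ψ holds at some accessible world.
Let φ = ([]s -> <>s) & <>q. Evaluate φ at each world:
  a (successors {b, e, g, h}): φ is true.
  b (successors {a, b, c}): φ is true.
  c (successors {b, d}): φ is true.
  d (successors {a, b, c, d}): φ is true.
  e (successors {a, b, c, d, h}): φ is true.
  f (successors {b, d, g, h}): φ is true.
  g (successors {c, d, g}): φ is true.
  h (successors {c, d, e, f, h}): φ is true.
For instance, at h:
  At h: []s -> <>s is true, <>q is true, so ([]s -> <>s) & <>q is true.
    At h: []s is false, <>s is true, so []s -> <>s is true.
      At h: []s requires s at every successor {c, d, e, f, h}.
        s fails at d, so []s is false at h.
      At h: <>s requires s at some successor in {c, d, e, f, h}.
        s holds at c, so <>s is true at h.
    At h: <>q requires q at some successor in {c, d, e, f, h}.
      q holds at f, so <>q is true at h.
Satisfying worlds: {a, b, c, d, e, f, g, h}

8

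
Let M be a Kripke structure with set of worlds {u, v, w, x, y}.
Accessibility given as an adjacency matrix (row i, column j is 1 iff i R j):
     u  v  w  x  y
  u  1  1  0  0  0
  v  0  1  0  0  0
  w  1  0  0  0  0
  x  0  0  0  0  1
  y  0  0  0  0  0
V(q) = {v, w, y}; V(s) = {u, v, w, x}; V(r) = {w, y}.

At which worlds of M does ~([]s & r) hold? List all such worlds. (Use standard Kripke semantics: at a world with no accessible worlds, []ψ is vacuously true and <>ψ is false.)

u, v, x

Recall that []ψ holds at a world iff ψ holds at every accessible world, and <>ψ holds iff ψ holds at some accessible world.
Let φ = ~([]s & r). Evaluate φ at each world:
  u (successors {u, v}): φ is true.
  v (successors {v}): φ is true.
  w (successors {u}): φ is false.
  x (successors {y}): φ is true.
  y (successors ∅): φ is false.
For instance, at v:
  At v: []s & r is false, so ~([]s & r) is true.
    At v: []s is true, r is false, so []s & r is false.
      At v: []s requires s at every successor {v}.
        At v: s is true.
      So []s is true at v.
Satisfying worlds: {u, v, x}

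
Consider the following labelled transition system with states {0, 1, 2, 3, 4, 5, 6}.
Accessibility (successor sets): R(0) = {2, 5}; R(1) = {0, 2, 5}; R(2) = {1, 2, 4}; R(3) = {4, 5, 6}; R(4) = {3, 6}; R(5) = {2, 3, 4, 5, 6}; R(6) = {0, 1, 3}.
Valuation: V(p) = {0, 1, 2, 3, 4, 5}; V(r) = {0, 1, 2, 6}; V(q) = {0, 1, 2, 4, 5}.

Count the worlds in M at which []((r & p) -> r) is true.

Recall that []ψ holds at a world iff ψ holds at every accessible world, and <>ψ holds iff ψ holds at some accessible world.
Let φ = []((r & p) -> r). Evaluate φ at each world:
  0 (successors {2, 5}): φ is true.
  1 (successors {0, 2, 5}): φ is true.
  2 (successors {1, 2, 4}): φ is true.
  3 (successors {4, 5, 6}): φ is true.
  4 (successors {3, 6}): φ is true.
  5 (successors {2, 3, 4, 5, 6}): φ is true.
  6 (successors {0, 1, 3}): φ is true.
For instance, at 6:
  At 6: []((r & p) -> r) requires (r & p) -> r at every successor {0, 1, 3}.
    At 0: (r & p) -> r is true.
    At 1: (r & p) -> r is true.
    At 3: (r & p) -> r is true.
  So []((r & p) -> r) is true at 6.
Satisfying worlds: {0, 1, 2, 3, 4, 5, 6}

7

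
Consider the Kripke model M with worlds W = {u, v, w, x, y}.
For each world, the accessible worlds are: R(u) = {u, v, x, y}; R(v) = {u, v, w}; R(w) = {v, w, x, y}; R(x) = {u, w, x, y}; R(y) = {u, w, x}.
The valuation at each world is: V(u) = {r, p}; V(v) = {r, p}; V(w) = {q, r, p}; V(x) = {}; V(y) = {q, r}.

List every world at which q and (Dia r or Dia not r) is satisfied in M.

Let φ = q and (Dia r or Dia not r). Evaluate φ at each world:
  u (successors {u, v, x, y}): φ is false.
  v (successors {u, v, w}): φ is false.
  w (successors {v, w, x, y}): φ is true.
  x (successors {u, w, x, y}): φ is false.
  y (successors {u, w, x}): φ is true.
For instance, at v:
  At v: q is false, Dia r or Dia not r is true, so q and (Dia r or Dia not r) is false.
    At v: Dia r is true, Dia not r is false, so Dia r or Dia not r is true.
      At v: Dia r requires r at some successor in {u, v, w}.
        r holds at u, so Dia r is true at v.
      At v: Dia not r requires not r at some successor in {u, v, w}.
        At u: not r is false.
        At v: not r is false.
        At w: not r is false.
      So Dia not r is false at v.
Satisfying worlds: {w, y}

w, y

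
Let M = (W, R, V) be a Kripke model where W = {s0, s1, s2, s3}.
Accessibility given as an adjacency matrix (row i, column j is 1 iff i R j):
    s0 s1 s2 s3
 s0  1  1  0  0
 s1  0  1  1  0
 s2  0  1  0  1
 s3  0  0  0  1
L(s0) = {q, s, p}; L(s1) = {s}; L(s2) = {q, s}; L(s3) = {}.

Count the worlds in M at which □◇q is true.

1

Let φ = □◇q. Evaluate φ at each world:
  s0 (successors {s0, s1}): φ is true.
  s1 (successors {s1, s2}): φ is false.
  s2 (successors {s1, s3}): φ is false.
  s3 (successors {s3}): φ is false.
For instance, at s0:
  At s0: □◇q requires ◇q at every successor {s0, s1}.
      At s0: ◇q requires q at some successor in {s0, s1}.
        q holds at s0, so ◇q is true at s0.
      At s1: ◇q requires q at some successor in {s1, s2}.
        q holds at s2, so ◇q is true at s1.
  So □◇q is true at s0.
Satisfying worlds: {s0}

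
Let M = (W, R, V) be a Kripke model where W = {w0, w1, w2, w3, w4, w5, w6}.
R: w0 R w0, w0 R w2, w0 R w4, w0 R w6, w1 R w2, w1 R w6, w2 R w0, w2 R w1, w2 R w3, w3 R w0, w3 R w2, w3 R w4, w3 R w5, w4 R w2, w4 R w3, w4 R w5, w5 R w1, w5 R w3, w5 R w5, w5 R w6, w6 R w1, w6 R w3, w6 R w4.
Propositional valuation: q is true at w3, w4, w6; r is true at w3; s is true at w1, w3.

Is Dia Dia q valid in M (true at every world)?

Let φ = Dia Dia q. Evaluate φ at each world:
  w0 (successors {w0, w2, w4, w6}): φ is true.
  w1 (successors {w2, w6}): φ is true.
  w2 (successors {w0, w1, w3}): φ is true.
  w3 (successors {w0, w2, w4, w5}): φ is true.
  w4 (successors {w2, w3, w5}): φ is true.
  w5 (successors {w1, w3, w5, w6}): φ is true.
  w6 (successors {w1, w3, w4}): φ is true.
For instance, at w0:
  At w0: Dia Dia q requires Dia q at some successor in {w0, w2, w4, w6}.
    Dia q holds at w0, so Dia Dia q is true at w0.
      At w0: Dia q requires q at some successor in {w0, w2, w4, w6}.
        q holds at w4, so Dia q is true at w0.

Yes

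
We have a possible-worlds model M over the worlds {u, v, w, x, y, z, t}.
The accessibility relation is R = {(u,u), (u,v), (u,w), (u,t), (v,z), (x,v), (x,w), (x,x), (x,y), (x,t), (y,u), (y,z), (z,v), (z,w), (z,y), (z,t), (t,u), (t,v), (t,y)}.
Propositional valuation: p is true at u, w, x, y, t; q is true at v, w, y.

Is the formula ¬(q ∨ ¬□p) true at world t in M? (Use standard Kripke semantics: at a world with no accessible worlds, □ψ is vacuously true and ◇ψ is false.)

No

At t: q ∨ ¬□p is true, so ¬(q ∨ ¬□p) is false.
  At t: q is false, ¬□p is true, so q ∨ ¬□p is true.
    At t: □p is false, so ¬□p is true.
      At t: □p requires p at every successor {u, v, y}.
        p fails at v, so □p is false at t.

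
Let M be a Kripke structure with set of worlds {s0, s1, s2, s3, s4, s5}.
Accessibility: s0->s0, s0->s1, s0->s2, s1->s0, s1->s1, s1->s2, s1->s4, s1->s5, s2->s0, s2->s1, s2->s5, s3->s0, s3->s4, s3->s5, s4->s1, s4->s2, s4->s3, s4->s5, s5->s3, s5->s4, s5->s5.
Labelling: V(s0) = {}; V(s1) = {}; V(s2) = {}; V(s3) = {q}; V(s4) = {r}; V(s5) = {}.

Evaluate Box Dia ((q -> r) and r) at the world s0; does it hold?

At s0: Box Dia ((q -> r) and r) requires Dia ((q -> r) and r) at every successor {s0, s1, s2}.
  Dia ((q -> r) and r) fails at s0, so Box Dia ((q -> r) and r) is false at s0.
    At s0: Dia ((q -> r) and r) requires (q -> r) and r at some successor in {s0, s1, s2}.
      At s0: (q -> r) and r is false.
      At s1: (q -> r) and r is false.
      At s2: (q -> r) and r is false.
    So Dia ((q -> r) and r) is false at s0.

No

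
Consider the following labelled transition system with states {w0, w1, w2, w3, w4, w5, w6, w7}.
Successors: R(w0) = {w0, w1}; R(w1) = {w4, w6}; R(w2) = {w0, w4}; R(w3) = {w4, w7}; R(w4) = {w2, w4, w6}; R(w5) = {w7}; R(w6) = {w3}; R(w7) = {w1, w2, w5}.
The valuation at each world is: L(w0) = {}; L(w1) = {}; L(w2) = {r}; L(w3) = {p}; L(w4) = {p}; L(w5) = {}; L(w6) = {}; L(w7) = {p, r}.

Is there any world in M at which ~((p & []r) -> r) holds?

Let φ = ~((p & []r) -> r). Evaluate φ at each world:
  w0 (successors {w0, w1}): φ is false.
  w1 (successors {w4, w6}): φ is false.
  w2 (successors {w0, w4}): φ is false.
  w3 (successors {w4, w7}): φ is false.
  w4 (successors {w2, w4, w6}): φ is false.
  w5 (successors {w7}): φ is false.
  w6 (successors {w3}): φ is false.
  w7 (successors {w1, w2, w5}): φ is false.
For instance, at w5:
  At w5: (p & []r) -> r is true, so ~((p & []r) -> r) is false.
    At w5: p & []r is false, r is false, so (p & []r) -> r is true.
      At w5: p is false, []r is true, so p & []r is false.

No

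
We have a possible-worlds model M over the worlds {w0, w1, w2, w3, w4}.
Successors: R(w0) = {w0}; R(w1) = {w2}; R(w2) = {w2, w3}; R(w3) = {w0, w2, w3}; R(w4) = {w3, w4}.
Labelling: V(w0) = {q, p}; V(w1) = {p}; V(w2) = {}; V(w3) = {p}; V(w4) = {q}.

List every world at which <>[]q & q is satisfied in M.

Let φ = <>[]q & q. Evaluate φ at each world:
  w0 (successors {w0}): φ is true.
  w1 (successors {w2}): φ is false.
  w2 (successors {w2, w3}): φ is false.
  w3 (successors {w0, w2, w3}): φ is false.
  w4 (successors {w3, w4}): φ is false.
For instance, at w1:
  At w1: <>[]q is false, q is false, so <>[]q & q is false.
    At w1: <>[]q requires []q at some successor in {w2}.
      At w2: []q is false.
    So <>[]q is false at w1.
Satisfying worlds: {w0}

w0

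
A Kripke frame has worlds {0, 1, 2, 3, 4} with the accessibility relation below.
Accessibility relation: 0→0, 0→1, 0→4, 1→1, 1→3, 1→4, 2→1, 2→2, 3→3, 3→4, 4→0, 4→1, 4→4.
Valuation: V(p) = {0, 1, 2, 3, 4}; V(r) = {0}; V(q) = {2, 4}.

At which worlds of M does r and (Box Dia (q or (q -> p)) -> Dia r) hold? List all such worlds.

0

Let φ = r and (Box Dia (q or (q -> p)) -> Dia r). Evaluate φ at each world:
  0 (successors {0, 1, 4}): φ is true.
  1 (successors {1, 3, 4}): φ is false.
  2 (successors {1, 2}): φ is false.
  3 (successors {3, 4}): φ is false.
  4 (successors {0, 1, 4}): φ is false.
For instance, at 3:
  At 3: r is false, Box Dia (q or (q -> p)) -> Dia r is false, so r and (Box Dia (q or (q -> p)) -> Dia r) is false.
    At 3: Box Dia (q or (q -> p)) is true, Dia r is false, so Box Dia (q or (q -> p)) -> Dia r is false.
      At 3: Box Dia (q or (q -> p)) requires Dia (q or (q -> p)) at every successor {3, 4}.
        At 3: Dia (q or (q -> p)) is true.
        At 4: Dia (q or (q -> p)) is true.
      So Box Dia (q or (q -> p)) is true at 3.
      At 3: Dia r requires r at some successor in {3, 4}.
        At 3: r is false.
        At 4: r is false.
      So Dia r is false at 3.
Satisfying worlds: {0}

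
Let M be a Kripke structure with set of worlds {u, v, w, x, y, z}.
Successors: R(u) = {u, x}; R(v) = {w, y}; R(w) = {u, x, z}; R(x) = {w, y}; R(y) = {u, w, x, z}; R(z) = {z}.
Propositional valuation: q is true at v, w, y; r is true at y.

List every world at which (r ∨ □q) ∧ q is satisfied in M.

v, y

Let φ = (r ∨ □q) ∧ q. Evaluate φ at each world:
  u (successors {u, x}): φ is false.
  v (successors {w, y}): φ is true.
  w (successors {u, x, z}): φ is false.
  x (successors {w, y}): φ is false.
  y (successors {u, w, x, z}): φ is true.
  z (successors {z}): φ is false.
For instance, at v:
  At v: r ∨ □q is true, q is true, so (r ∨ □q) ∧ q is true.
    At v: r is false, □q is true, so r ∨ □q is true.
      At v: □q requires q at every successor {w, y}.
        At w: q is true.
        At y: q is true.
      So □q is true at v.
Satisfying worlds: {v, y}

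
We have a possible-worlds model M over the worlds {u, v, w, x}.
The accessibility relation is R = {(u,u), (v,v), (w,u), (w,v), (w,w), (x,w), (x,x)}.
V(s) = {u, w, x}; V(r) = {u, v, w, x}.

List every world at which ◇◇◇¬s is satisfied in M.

v, w, x

Let φ = ◇◇◇¬s. Evaluate φ at each world:
  u (successors {u}): φ is false.
  v (successors {v}): φ is true.
  w (successors {u, v, w}): φ is true.
  x (successors {w, x}): φ is true.
For instance, at x:
  At x: ◇◇◇¬s requires ◇◇¬s at some successor in {w, x}.
    ◇◇¬s holds at w, so ◇◇◇¬s is true at x.
      At w: ◇◇¬s requires ◇¬s at some successor in {u, v, w}.
        ◇¬s holds at v, so ◇◇¬s is true at w.
Satisfying worlds: {v, w, x}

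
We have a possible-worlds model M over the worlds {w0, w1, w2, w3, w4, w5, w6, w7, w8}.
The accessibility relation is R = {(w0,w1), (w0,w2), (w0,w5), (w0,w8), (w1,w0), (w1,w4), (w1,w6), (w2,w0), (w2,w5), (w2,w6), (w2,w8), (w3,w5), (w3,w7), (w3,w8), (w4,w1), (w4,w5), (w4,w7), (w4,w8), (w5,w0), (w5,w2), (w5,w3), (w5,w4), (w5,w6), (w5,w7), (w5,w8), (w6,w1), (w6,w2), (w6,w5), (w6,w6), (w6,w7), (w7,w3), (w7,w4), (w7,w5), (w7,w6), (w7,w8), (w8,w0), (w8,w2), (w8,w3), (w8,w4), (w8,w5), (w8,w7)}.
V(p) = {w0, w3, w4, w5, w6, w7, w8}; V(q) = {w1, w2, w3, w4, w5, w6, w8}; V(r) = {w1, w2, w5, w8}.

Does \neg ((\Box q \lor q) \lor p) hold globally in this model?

Let φ = \neg ((\Box q \lor q) \lor p). Evaluate φ at each world:
  w0 (successors {w1, w2, w5, w8}): φ is false.
  w1 (successors {w0, w4, w6}): φ is false.
  w2 (successors {w0, w5, w6, w8}): φ is false.
  w3 (successors {w5, w7, w8}): φ is false.
  w4 (successors {w1, w5, w7, w8}): φ is false.
  w5 (successors {w0, w2, w3, w4, w6, w7, w8}): φ is false.
  w6 (successors {w1, w2, w5, w6, w7}): φ is false.
  w7 (successors {w3, w4, w5, w6, w8}): φ is false.
  w8 (successors {w0, w2, w3, w4, w5, w7}): φ is false.
Detail at w0 (counterexample):
  At w0: (\Box q \lor q) \lor p is true, so \neg ((\Box q \lor q) \lor p) is false.
    At w0: \Box q \lor q is true, p is true, so (\Box q \lor q) \lor p is true.
      At w0: \Box q is true, q is false, so \Box q \lor q is true.

No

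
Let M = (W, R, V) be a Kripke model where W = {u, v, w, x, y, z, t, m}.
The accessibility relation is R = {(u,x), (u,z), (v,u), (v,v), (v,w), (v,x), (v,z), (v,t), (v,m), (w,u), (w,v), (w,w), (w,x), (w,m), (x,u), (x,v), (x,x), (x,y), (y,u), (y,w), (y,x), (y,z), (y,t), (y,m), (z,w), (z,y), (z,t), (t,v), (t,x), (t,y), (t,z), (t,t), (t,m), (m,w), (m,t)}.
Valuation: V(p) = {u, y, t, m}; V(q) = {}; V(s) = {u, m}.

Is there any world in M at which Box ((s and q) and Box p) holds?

No

Recall that Box ψ holds at a world iff ψ holds at every accessible world, and Dia ψ holds iff ψ holds at some accessible world.
Let φ = Box ((s and q) and Box p). Evaluate φ at each world:
  u (successors {x, z}): φ is false.
  v (successors {u, v, w, x, z, t, m}): φ is false.
  w (successors {u, v, w, x, m}): φ is false.
  x (successors {u, v, x, y}): φ is false.
  y (successors {u, w, x, z, t, m}): φ is false.
  z (successors {w, y, t}): φ is false.
  t (successors {v, x, y, z, t, m}): φ is false.
  m (successors {w, t}): φ is false.
For instance, at t:
  At t: Box ((s and q) and Box p) requires (s and q) and Box p at every successor {v, x, y, z, t, m}.
    (s and q) and Box p fails at v, so Box ((s and q) and Box p) is false at t.
      At v: s and q is false, Box p is false, so (s and q) and Box p is false.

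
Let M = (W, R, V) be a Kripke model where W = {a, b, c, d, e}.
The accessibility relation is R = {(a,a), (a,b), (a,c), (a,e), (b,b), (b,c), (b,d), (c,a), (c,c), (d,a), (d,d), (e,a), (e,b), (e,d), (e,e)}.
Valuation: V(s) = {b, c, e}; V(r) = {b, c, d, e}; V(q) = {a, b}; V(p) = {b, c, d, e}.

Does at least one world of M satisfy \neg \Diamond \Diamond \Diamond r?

Let φ = \neg \Diamond \Diamond \Diamond r. Evaluate φ at each world:
  a (successors {a, b, c, e}): φ is false.
  b (successors {b, c, d}): φ is false.
  c (successors {a, c}): φ is false.
  d (successors {a, d}): φ is false.
  e (successors {a, b, d, e}): φ is false.
For instance, at e:
  At e: \Diamond \Diamond \Diamond r is true, so \neg \Diamond \Diamond \Diamond r is false.
    At e: \Diamond \Diamond \Diamond r requires \Diamond \Diamond r at some successor in {a, b, d, e}.
      \Diamond \Diamond r holds at a, so \Diamond \Diamond \Diamond r is true at e.

No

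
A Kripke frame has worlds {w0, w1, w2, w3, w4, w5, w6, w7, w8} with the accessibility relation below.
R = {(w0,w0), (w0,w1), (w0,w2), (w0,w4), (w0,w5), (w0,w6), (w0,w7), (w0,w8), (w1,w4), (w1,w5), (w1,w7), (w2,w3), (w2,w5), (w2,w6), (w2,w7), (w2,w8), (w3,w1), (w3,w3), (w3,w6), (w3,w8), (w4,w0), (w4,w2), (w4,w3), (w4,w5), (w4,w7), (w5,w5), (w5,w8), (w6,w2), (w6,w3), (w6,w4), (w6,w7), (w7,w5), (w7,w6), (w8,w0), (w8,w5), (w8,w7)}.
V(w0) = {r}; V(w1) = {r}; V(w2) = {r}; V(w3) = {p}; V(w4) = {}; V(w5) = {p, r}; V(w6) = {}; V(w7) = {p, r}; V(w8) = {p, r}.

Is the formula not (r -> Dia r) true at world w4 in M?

At w4: r -> Dia r is true, so not (r -> Dia r) is false.
  At w4: r is false, Dia r is true, so r -> Dia r is true.
    At w4: Dia r requires r at some successor in {w0, w2, w3, w5, w7}.
      r holds at w0, so Dia r is true at w4.

No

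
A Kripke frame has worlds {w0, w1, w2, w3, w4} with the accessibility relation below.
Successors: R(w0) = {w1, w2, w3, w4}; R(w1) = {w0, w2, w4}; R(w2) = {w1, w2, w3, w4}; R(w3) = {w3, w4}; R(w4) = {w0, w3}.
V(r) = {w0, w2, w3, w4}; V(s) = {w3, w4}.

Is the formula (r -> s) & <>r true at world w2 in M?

Recall that <>ψ holds at a world iff ψ holds at some accessible world.
At w2: r -> s is false, <>r is true, so (r -> s) & <>r is false.
  At w2: <>r requires r at some successor in {w1, w2, w3, w4}.
    r holds at w2, so <>r is true at w2.

No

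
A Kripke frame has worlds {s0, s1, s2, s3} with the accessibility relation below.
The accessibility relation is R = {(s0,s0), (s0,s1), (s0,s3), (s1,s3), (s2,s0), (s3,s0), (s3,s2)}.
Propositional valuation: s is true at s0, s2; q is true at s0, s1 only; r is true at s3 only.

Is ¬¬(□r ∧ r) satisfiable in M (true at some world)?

No

Recall that □ψ holds at a world iff ψ holds at every accessible world, and ◇ψ holds iff ψ holds at some accessible world.
Let φ = ¬¬(□r ∧ r). Evaluate φ at each world:
  s0 (successors {s0, s1, s3}): φ is false.
  s1 (successors {s3}): φ is false.
  s2 (successors {s0}): φ is false.
  s3 (successors {s0, s2}): φ is false.
For instance, at s3:
  At s3: ¬(□r ∧ r) is true, so ¬¬(□r ∧ r) is false.
    At s3: □r ∧ r is false, so ¬(□r ∧ r) is true.
      At s3: □r is false, r is true, so □r ∧ r is false.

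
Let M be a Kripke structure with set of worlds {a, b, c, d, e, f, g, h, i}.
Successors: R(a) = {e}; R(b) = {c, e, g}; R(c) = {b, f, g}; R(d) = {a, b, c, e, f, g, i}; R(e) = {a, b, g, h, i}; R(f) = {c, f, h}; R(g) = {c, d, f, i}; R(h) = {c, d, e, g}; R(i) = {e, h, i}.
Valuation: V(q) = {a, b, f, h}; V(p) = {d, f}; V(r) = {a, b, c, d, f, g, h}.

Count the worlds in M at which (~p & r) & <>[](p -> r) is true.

Let φ = (~p & r) & <>[](p -> r). Evaluate φ at each world:
  a (successors {e}): φ is true.
  b (successors {c, e, g}): φ is true.
  c (successors {b, f, g}): φ is true.
  d (successors {a, b, c, e, f, g, i}): φ is false.
  e (successors {a, b, g, h, i}): φ is false.
  f (successors {c, f, h}): φ is false.
  g (successors {c, d, f, i}): φ is true.
  h (successors {c, d, e, g}): φ is true.
  i (successors {e, h, i}): φ is false.
For instance, at i:
  At i: ~p & r is false, <>[](p -> r) is true, so (~p & r) & <>[](p -> r) is false.
    At i: <>[](p -> r) requires [](p -> r) at some successor in {e, h, i}.
      [](p -> r) holds at e, so <>[](p -> r) is true at i.
Satisfying worlds: {a, b, c, g, h}

5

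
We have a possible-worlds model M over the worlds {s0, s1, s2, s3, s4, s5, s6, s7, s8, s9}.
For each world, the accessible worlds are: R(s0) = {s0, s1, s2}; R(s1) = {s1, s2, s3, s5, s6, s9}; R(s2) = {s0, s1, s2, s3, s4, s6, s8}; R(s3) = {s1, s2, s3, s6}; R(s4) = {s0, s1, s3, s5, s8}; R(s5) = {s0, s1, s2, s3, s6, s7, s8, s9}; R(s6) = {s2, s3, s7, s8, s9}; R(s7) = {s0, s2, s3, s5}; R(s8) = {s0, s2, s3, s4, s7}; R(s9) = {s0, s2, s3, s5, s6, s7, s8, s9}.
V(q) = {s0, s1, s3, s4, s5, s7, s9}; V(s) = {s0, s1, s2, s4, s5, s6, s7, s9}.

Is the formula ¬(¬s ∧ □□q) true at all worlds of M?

Yes

Let φ = ¬(¬s ∧ □□q). Evaluate φ at each world:
  s0 (successors {s0, s1, s2}): φ is true.
  s1 (successors {s1, s2, s3, s5, s6, s9}): φ is true.
  s2 (successors {s0, s1, s2, s3, s4, s6, s8}): φ is true.
  s3 (successors {s1, s2, s3, s6}): φ is true.
  s4 (successors {s0, s1, s3, s5, s8}): φ is true.
  s5 (successors {s0, s1, s2, s3, s6, s7, s8, s9}): φ is true.
  s6 (successors {s2, s3, s7, s8, s9}): φ is true.
  s7 (successors {s0, s2, s3, s5}): φ is true.
  s8 (successors {s0, s2, s3, s4, s7}): φ is true.
  s9 (successors {s0, s2, s3, s5, s6, s7, s8, s9}): φ is true.
For instance, at s8:
  At s8: ¬s ∧ □□q is false, so ¬(¬s ∧ □□q) is true.
    At s8: ¬s is true, □□q is false, so ¬s ∧ □□q is false.
      At s8: □□q requires □q at every successor {s0, s2, s3, s4, s7}.
        □q fails at s0, so □□q is false at s8.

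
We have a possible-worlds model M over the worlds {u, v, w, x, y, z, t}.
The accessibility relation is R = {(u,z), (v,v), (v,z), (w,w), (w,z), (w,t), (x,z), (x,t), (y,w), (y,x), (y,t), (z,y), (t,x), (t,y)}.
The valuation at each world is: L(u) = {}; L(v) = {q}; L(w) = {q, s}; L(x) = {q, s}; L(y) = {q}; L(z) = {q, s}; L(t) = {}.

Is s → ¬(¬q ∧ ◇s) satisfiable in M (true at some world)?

Let φ = s → ¬(¬q ∧ ◇s). Evaluate φ at each world:
  u (successors {z}): φ is true.
  v (successors {v, z}): φ is true.
  w (successors {w, z, t}): φ is true.
  x (successors {z, t}): φ is true.
  y (successors {w, x, t}): φ is true.
  z (successors {y}): φ is true.
  t (successors {x, y}): φ is true.
Detail at u (witness):
  At u: s is false, ¬(¬q ∧ ◇s) is false, so s → ¬(¬q ∧ ◇s) is true.
    At u: ¬q ∧ ◇s is true, so ¬(¬q ∧ ◇s) is false.
      At u: ¬q is true, ◇s is true, so ¬q ∧ ◇s is true.

Yes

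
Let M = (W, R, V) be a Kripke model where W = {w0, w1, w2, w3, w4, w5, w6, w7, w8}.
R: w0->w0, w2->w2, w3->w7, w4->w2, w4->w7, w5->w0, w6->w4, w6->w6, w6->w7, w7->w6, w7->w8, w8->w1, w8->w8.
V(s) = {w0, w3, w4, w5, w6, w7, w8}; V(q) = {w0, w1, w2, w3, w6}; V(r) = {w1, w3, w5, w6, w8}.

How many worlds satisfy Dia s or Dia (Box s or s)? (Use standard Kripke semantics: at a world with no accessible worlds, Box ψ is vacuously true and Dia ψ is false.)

7

Let φ = Dia s or Dia (Box s or s). Evaluate φ at each world:
  w0 (successors {w0}): φ is true.
  w1 (successors ∅): φ is false.
  w2 (successors {w2}): φ is false.
  w3 (successors {w7}): φ is true.
  w4 (successors {w2, w7}): φ is true.
  w5 (successors {w0}): φ is true.
  w6 (successors {w4, w6, w7}): φ is true.
  w7 (successors {w6, w8}): φ is true.
  w8 (successors {w1, w8}): φ is true.
For instance, at w4:
  At w4: Dia s is true, Dia (Box s or s) is true, so Dia s or Dia (Box s or s) is true.
    At w4: Dia s requires s at some successor in {w2, w7}.
      s holds at w7, so Dia s is true at w4.
    At w4: Dia (Box s or s) requires Box s or s at some successor in {w2, w7}.
      Box s or s holds at w7, so Dia (Box s or s) is true at w4.
Satisfying worlds: {w0, w3, w4, w5, w6, w7, w8}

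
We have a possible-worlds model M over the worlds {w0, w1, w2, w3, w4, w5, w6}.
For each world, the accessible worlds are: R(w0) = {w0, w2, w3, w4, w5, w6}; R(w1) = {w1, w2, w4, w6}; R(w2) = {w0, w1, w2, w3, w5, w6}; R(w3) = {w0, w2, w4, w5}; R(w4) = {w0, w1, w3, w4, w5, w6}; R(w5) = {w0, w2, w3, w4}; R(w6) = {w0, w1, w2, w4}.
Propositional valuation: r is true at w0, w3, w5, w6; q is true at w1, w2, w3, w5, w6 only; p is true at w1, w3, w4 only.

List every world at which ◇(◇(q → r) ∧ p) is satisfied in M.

w0, w1, w2, w3, w4, w5, w6

Recall that ◇ψ holds at a world iff ψ holds at some accessible world.
Let φ = ◇(◇(q → r) ∧ p). Evaluate φ at each world:
  w0 (successors {w0, w2, w3, w4, w5, w6}): φ is true.
  w1 (successors {w1, w2, w4, w6}): φ is true.
  w2 (successors {w0, w1, w2, w3, w5, w6}): φ is true.
  w3 (successors {w0, w2, w4, w5}): φ is true.
  w4 (successors {w0, w1, w3, w4, w5, w6}): φ is true.
  w5 (successors {w0, w2, w3, w4}): φ is true.
  w6 (successors {w0, w1, w2, w4}): φ is true.
For instance, at w3:
  At w3: ◇(◇(q → r) ∧ p) requires ◇(q → r) ∧ p at some successor in {w0, w2, w4, w5}.
    ◇(q → r) ∧ p holds at w4, so ◇(◇(q → r) ∧ p) is true at w3.
      At w4: ◇(q → r) is true, p is true, so ◇(q → r) ∧ p is true.
Satisfying worlds: {w0, w1, w2, w3, w4, w5, w6}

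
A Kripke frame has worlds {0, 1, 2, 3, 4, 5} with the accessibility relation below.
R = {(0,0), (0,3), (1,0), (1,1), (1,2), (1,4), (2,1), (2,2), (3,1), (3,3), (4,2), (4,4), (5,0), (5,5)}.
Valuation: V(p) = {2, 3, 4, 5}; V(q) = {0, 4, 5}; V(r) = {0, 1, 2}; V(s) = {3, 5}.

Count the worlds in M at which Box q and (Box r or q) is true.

Let φ = Box q and (Box r or q). Evaluate φ at each world:
  0 (successors {0, 3}): φ is false.
  1 (successors {0, 1, 2, 4}): φ is false.
  2 (successors {1, 2}): φ is false.
  3 (successors {1, 3}): φ is false.
  4 (successors {2, 4}): φ is false.
  5 (successors {0, 5}): φ is true.
For instance, at 4:
  At 4: Box q is false, Box r or q is true, so Box q and (Box r or q) is false.
    At 4: Box q requires q at every successor {2, 4}.
      q fails at 2, so Box q is false at 4.
    At 4: Box r is false, q is true, so Box r or q is true.
      At 4: Box r requires r at every successor {2, 4}.
        r fails at 4, so Box r is false at 4.
Satisfying worlds: {5}

1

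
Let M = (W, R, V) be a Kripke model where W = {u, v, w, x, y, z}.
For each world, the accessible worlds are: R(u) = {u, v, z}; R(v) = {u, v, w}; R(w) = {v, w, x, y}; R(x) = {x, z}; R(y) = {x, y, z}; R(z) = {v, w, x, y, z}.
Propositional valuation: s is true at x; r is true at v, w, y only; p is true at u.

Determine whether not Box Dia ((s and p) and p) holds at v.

At v: Box Dia ((s and p) and p) is false, so not Box Dia ((s and p) and p) is true.
  At v: Box Dia ((s and p) and p) requires Dia ((s and p) and p) at every successor {u, v, w}.
    Dia ((s and p) and p) fails at u, so Box Dia ((s and p) and p) is false at v.
      At u: Dia ((s and p) and p) requires (s and p) and p at some successor in {u, v, z}.
        At u: (s and p) and p is false.
        At v: (s and p) and p is false.
        At z: (s and p) and p is false.
      So Dia ((s and p) and p) is false at u.

Yes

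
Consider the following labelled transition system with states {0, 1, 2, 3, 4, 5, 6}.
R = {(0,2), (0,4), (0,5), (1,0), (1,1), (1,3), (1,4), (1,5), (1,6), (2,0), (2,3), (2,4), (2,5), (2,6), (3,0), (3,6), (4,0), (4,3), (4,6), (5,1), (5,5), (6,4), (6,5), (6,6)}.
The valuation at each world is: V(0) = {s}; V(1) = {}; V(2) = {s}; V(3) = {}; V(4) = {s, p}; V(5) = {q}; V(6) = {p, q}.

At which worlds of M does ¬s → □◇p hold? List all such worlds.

0, 2, 3, 4

Let φ = ¬s → □◇p. Evaluate φ at each world:
  0 (successors {2, 4, 5}): φ is true.
  1 (successors {0, 1, 3, 4, 5, 6}): φ is false.
  2 (successors {0, 3, 4, 5, 6}): φ is true.
  3 (successors {0, 6}): φ is true.
  4 (successors {0, 3, 6}): φ is true.
  5 (successors {1, 5}): φ is false.
  6 (successors {4, 5, 6}): φ is false.
For instance, at 4:
  At 4: ¬s is false, □◇p is true, so ¬s → □◇p is true.
    At 4: □◇p requires ◇p at every successor {0, 3, 6}.
      At 0: ◇p is true.
      At 3: ◇p is true.
      At 6: ◇p is true.
    So □◇p is true at 4.
Satisfying worlds: {0, 2, 3, 4}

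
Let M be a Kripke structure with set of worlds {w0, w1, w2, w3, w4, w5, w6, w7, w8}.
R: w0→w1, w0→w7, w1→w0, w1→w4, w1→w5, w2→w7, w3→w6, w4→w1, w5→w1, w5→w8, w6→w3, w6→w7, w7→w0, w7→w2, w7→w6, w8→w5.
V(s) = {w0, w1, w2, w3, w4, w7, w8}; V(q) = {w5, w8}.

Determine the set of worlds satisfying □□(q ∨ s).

w1, w3, w4, w5, w7, w8

Recall that □ψ holds at a world iff ψ holds at every accessible world, and ◇ψ holds iff ψ holds at some accessible world.
Let φ = □□(q ∨ s). Evaluate φ at each world:
  w0 (successors {w1, w7}): φ is false.
  w1 (successors {w0, w4, w5}): φ is true.
  w2 (successors {w7}): φ is false.
  w3 (successors {w6}): φ is true.
  w4 (successors {w1}): φ is true.
  w5 (successors {w1, w8}): φ is true.
  w6 (successors {w3, w7}): φ is false.
  w7 (successors {w0, w2, w6}): φ is true.
  w8 (successors {w5}): φ is true.
For instance, at w7:
  At w7: □□(q ∨ s) requires □(q ∨ s) at every successor {w0, w2, w6}.
      At w0: □(q ∨ s) requires q ∨ s at every successor {w1, w7}.
        At w1: q ∨ s is true.
        At w7: q ∨ s is true.
      So □(q ∨ s) is true at w0.
      At w2: □(q ∨ s) requires q ∨ s at every successor {w7}.
        At w7: q ∨ s is true.
      So □(q ∨ s) is true at w2.
      At w6: □(q ∨ s) requires q ∨ s at every successor {w3, w7}.
        At w3: q ∨ s is true.
        At w7: q ∨ s is true.
      So □(q ∨ s) is true at w6.
  So □□(q ∨ s) is true at w7.
Satisfying worlds: {w1, w3, w4, w5, w7, w8}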